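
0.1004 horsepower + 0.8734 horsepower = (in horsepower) 0.9738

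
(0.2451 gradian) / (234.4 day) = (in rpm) 1.815e-09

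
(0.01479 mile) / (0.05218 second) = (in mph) 1020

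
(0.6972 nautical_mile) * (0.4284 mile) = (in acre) 220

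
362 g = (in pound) 0.7981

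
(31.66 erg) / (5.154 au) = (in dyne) 4.106e-13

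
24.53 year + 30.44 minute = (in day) 8953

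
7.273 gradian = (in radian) 0.1142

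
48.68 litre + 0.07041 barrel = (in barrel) 0.3766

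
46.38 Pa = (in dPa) 463.8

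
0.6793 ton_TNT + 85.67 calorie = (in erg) 2.842e+16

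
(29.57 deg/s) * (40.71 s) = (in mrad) 2.101e+04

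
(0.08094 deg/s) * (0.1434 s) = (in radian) 0.0002026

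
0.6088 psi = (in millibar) 41.98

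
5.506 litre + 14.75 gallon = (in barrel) 0.3858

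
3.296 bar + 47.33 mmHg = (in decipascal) 3.359e+06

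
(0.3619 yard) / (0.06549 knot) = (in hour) 0.002728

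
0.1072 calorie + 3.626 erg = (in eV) 2.799e+18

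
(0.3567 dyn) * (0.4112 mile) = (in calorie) 0.0005642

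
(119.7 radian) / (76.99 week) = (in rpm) 2.455e-05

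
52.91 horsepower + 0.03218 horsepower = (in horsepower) 52.94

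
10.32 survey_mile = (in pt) 4.708e+07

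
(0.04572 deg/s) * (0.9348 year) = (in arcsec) 4.852e+09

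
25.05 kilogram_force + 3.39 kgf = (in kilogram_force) 28.44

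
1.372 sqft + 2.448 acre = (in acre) 2.448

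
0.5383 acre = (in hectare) 0.2178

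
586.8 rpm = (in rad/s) 61.45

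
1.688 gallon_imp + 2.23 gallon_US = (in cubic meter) 0.01612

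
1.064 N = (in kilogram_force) 0.1085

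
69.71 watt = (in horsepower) 0.09348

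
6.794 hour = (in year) 0.0007756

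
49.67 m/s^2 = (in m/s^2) 49.67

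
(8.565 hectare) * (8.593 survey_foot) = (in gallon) 5.926e+07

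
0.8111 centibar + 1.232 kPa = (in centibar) 2.043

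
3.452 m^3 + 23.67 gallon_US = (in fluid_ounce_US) 1.198e+05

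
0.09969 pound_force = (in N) 0.4434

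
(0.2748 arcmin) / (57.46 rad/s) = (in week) 2.3e-12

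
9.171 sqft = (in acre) 0.0002105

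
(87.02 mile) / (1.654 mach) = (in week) 0.0004112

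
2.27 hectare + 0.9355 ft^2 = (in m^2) 2.27e+04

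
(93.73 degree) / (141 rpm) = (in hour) 3.078e-05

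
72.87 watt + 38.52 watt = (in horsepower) 0.1494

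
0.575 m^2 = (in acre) 0.0001421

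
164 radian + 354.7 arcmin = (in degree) 9402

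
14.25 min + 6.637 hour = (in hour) 6.874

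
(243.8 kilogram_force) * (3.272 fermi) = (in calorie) 1.87e-12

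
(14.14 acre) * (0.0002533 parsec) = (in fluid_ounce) 1.512e+22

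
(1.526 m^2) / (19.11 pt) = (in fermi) 2.264e+17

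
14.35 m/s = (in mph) 32.1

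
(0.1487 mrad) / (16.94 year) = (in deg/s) 1.595e-11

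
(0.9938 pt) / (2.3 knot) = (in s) 0.0002963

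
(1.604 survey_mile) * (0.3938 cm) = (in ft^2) 109.4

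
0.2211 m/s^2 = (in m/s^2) 0.2211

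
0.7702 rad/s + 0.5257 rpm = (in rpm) 7.881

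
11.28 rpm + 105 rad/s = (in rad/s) 106.2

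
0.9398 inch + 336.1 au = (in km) 5.028e+10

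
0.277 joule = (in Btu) 0.0002625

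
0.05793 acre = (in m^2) 234.4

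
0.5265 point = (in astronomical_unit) 1.242e-15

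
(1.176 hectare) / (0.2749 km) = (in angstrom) 4.278e+11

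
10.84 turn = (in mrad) 6.811e+04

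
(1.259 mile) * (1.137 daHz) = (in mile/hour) 5.153e+04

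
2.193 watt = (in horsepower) 0.002941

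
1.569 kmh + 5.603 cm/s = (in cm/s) 49.19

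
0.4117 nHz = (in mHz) 4.117e-07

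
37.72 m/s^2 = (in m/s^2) 37.72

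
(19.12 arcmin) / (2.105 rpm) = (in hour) 7.009e-06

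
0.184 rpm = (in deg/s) 1.104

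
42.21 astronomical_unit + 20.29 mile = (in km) 6.315e+09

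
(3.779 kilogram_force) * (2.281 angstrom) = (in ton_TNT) 2.02e-18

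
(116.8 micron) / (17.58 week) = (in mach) 3.226e-14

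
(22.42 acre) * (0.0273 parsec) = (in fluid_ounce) 2.584e+24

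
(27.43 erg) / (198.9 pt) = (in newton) 3.909e-05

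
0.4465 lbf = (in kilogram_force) 0.2025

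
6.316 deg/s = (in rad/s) 0.1102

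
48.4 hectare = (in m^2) 4.84e+05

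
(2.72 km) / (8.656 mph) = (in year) 2.229e-05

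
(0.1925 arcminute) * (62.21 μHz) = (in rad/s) 3.484e-09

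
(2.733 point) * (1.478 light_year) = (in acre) 3.331e+09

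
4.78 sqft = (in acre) 0.0001097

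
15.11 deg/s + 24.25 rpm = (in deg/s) 160.6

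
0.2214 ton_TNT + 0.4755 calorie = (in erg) 9.263e+15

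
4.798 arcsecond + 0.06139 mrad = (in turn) 1.347e-05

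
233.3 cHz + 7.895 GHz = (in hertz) 7.895e+09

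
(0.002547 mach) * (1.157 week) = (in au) 4.057e-06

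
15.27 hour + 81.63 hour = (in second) 3.488e+05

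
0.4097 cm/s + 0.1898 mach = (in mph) 144.6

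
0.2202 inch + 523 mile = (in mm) 8.417e+08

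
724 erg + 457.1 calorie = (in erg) 1.913e+10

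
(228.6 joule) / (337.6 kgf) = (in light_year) 7.298e-18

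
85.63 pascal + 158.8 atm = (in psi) 2334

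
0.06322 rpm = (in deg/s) 0.3793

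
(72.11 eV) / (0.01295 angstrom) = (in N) 8.921e-06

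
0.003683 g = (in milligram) 3.683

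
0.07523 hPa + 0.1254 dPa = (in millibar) 0.07536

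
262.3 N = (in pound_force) 58.97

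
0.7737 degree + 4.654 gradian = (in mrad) 86.61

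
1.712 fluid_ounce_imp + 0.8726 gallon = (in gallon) 0.8855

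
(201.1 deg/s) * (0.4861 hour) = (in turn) 977.5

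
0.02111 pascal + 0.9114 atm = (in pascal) 9.235e+04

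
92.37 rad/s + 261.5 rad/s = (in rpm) 3379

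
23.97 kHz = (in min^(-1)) 1.438e+06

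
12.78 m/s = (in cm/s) 1278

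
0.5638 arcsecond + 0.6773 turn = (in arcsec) 8.778e+05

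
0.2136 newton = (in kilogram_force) 0.02178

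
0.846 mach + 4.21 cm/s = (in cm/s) 2.881e+04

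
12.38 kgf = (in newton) 121.4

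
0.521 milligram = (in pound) 1.149e-06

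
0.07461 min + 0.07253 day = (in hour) 1.742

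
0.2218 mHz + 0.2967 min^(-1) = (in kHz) 5.167e-06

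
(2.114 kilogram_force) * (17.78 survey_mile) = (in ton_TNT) 0.0001418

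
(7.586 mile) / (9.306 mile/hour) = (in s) 2935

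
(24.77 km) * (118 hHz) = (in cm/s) 2.923e+10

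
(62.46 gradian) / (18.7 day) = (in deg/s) 3.479e-05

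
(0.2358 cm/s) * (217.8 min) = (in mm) 3.081e+04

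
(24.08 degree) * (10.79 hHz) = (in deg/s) 2.598e+04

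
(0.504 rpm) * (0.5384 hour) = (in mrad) 1.023e+05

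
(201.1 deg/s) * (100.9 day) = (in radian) 3.06e+07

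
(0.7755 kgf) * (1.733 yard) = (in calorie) 2.88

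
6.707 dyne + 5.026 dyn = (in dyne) 11.73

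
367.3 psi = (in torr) 1.899e+04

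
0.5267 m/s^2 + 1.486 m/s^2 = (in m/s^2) 2.013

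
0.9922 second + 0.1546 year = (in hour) 1354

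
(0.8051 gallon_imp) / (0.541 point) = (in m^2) 19.18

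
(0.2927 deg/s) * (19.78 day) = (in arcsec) 1.801e+09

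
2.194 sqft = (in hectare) 2.038e-05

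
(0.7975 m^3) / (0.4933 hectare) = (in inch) 0.006365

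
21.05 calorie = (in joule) 88.07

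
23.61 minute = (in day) 0.0164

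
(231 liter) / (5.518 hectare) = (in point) 0.01187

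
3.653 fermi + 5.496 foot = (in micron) 1.675e+06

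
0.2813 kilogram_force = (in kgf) 0.2813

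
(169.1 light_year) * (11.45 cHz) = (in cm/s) 1.832e+19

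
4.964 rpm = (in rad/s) 0.5198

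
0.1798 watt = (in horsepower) 0.0002411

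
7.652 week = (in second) 4.628e+06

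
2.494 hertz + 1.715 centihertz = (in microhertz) 2.511e+06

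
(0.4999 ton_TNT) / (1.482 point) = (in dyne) 4.001e+17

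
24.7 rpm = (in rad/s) 2.587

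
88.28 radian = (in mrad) 8.828e+04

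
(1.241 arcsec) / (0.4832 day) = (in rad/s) 1.441e-10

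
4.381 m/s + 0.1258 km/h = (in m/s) 4.416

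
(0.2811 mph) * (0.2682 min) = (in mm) 2022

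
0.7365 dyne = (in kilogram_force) 7.51e-07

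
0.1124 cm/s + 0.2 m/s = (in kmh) 0.724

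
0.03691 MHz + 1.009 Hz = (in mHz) 3.691e+07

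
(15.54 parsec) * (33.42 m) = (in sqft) 1.725e+20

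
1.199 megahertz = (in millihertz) 1.199e+09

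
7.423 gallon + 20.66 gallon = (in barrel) 0.6686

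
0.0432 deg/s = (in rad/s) 0.000754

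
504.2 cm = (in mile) 0.003133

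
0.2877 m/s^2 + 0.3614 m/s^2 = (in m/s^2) 0.6491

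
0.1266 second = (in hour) 3.517e-05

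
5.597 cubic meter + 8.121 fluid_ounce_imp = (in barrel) 35.21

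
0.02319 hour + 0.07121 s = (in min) 1.393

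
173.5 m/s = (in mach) 0.5095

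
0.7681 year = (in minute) 4.037e+05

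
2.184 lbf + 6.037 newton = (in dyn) 1.575e+06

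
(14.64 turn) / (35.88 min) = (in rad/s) 0.04273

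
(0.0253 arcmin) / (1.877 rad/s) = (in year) 1.243e-13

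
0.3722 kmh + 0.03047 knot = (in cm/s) 11.91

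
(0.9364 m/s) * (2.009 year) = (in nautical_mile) 3.203e+04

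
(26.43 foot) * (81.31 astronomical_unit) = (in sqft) 1.055e+15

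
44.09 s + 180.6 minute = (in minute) 181.3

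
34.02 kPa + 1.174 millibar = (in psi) 4.951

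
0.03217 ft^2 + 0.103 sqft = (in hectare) 1.256e-06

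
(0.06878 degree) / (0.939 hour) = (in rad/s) 3.551e-07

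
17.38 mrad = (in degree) 0.9958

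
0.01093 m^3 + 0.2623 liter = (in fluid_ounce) 378.5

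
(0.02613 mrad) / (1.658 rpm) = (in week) 2.488e-10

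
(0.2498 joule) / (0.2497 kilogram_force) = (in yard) 0.1116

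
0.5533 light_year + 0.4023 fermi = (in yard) 5.725e+15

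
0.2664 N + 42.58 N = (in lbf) 9.632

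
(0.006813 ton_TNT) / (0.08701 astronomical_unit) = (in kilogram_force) 0.0002233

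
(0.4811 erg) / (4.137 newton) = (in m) 1.163e-08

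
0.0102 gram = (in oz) 0.0003598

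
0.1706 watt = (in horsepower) 0.0002288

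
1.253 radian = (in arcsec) 2.584e+05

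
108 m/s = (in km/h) 388.8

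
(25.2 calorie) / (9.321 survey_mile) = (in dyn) 702.9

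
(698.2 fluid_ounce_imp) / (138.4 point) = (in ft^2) 4.374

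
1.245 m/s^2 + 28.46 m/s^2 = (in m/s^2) 29.71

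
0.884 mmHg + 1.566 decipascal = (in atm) 0.001165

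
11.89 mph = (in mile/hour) 11.89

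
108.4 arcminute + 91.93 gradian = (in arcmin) 5073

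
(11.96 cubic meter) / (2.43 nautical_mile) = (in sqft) 0.02861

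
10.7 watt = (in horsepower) 0.01435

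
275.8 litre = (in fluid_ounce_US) 9326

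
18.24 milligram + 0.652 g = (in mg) 670.2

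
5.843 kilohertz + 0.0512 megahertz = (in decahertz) 5704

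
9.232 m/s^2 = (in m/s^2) 9.232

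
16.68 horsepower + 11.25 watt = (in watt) 1.245e+04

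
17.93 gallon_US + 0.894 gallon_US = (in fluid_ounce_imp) 2508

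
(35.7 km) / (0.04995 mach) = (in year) 6.656e-05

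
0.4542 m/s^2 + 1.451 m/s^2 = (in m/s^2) 1.905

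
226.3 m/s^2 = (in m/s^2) 226.3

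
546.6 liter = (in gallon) 144.4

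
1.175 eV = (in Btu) 1.784e-22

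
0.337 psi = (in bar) 0.02324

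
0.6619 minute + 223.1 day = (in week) 31.87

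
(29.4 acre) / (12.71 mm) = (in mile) 5817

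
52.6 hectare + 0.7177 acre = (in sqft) 5.693e+06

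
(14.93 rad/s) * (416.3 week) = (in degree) 2.154e+11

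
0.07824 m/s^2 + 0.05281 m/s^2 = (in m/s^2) 0.131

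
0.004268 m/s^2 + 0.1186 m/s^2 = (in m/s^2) 0.1229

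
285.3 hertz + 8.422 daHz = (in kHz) 0.3695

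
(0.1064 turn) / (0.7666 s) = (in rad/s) 0.8721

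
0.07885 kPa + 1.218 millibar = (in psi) 0.0291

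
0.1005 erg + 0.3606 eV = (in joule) 1.005e-08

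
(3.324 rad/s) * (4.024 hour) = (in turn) 7664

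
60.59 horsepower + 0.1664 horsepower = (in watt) 4.531e+04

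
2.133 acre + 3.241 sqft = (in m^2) 8632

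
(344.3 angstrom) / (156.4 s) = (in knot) 4.279e-10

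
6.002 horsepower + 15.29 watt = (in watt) 4491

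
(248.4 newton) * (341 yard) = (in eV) 4.834e+23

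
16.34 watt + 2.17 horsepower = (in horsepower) 2.192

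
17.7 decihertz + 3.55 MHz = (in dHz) 3.55e+07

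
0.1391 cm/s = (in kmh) 0.005008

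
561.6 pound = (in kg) 254.7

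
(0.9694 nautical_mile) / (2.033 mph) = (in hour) 0.5487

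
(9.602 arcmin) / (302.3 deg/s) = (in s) 0.0005294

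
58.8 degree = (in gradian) 65.33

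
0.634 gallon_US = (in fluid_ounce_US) 81.15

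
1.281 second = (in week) 2.118e-06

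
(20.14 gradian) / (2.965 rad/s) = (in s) 0.1067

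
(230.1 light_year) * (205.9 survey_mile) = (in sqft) 7.765e+24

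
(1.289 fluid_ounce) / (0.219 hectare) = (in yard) 1.904e-08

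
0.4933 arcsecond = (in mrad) 0.002392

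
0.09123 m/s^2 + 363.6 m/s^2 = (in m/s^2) 363.7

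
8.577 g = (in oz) 0.3025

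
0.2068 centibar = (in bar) 0.002068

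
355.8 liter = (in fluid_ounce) 1.203e+04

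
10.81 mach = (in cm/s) 3.681e+05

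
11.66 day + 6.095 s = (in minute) 1.679e+04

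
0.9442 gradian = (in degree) 0.8498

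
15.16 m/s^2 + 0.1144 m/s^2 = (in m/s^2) 15.27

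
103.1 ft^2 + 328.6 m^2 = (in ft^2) 3640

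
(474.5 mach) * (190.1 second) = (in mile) 1.908e+04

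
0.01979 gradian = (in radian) 0.0003109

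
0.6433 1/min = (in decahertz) 0.001072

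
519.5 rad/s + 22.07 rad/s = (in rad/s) 541.6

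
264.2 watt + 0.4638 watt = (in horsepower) 0.3549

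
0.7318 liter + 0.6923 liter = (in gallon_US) 0.3762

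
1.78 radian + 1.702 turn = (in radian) 12.47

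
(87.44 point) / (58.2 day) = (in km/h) 2.208e-08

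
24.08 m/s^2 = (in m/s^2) 24.08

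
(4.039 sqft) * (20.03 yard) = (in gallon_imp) 1512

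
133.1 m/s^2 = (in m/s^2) 133.1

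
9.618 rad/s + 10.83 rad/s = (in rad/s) 20.45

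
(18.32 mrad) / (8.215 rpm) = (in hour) 5.915e-06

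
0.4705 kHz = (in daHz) 47.05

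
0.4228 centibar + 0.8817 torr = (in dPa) 5404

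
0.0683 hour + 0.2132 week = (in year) 0.004097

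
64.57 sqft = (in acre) 0.001482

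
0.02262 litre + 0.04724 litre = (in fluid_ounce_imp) 2.459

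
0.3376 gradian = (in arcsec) 1094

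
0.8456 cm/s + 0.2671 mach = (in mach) 0.2671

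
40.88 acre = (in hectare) 16.54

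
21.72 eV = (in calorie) 8.317e-19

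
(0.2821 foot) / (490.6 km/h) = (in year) 2.001e-11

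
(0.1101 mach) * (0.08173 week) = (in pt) 5.253e+09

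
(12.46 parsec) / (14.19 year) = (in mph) 1.922e+09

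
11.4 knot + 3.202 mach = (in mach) 3.219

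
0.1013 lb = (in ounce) 1.621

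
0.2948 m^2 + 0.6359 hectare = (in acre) 1.571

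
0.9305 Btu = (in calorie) 234.6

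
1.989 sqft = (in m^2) 0.1848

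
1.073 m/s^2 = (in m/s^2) 1.073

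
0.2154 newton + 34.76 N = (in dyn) 3.498e+06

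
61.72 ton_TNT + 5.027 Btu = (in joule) 2.582e+11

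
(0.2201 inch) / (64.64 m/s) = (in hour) 2.402e-08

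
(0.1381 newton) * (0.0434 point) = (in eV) 1.32e+13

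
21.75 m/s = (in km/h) 78.3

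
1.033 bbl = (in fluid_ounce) 5553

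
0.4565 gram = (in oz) 0.0161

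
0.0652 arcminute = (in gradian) 0.001207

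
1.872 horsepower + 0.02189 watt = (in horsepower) 1.872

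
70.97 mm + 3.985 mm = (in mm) 74.96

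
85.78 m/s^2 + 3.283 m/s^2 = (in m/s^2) 89.06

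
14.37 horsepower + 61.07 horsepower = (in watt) 5.626e+04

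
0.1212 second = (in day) 1.403e-06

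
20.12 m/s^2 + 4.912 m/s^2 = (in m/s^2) 25.03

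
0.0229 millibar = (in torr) 0.01718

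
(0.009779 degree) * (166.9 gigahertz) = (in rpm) 2.72e+08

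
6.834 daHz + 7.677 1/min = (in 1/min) 4108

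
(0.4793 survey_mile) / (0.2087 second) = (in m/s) 3696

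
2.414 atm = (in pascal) 2.446e+05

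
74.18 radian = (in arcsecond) 1.53e+07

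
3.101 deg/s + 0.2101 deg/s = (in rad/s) 0.05779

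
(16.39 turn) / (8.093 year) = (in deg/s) 2.312e-05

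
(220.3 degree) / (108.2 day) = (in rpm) 3.928e-06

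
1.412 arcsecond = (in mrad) 0.006846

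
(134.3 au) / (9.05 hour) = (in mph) 1.379e+09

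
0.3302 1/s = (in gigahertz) 3.302e-10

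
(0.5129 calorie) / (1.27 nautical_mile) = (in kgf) 9.304e-05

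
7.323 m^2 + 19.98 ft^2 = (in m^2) 9.179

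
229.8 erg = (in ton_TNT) 5.492e-15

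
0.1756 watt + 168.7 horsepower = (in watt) 1.258e+05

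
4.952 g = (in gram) 4.952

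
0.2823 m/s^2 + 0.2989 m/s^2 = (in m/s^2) 0.5812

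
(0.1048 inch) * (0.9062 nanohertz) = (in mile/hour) 5.396e-12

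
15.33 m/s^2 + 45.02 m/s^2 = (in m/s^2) 60.35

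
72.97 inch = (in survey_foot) 6.081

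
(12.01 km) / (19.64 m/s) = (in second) 611.5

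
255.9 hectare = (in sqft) 2.754e+07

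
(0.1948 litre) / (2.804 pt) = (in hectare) 1.969e-05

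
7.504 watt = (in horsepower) 0.01006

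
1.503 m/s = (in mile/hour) 3.362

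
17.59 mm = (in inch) 0.6925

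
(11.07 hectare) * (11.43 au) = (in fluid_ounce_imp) 6.662e+21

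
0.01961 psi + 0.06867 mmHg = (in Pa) 144.4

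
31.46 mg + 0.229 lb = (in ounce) 3.665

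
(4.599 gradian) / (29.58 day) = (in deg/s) 1.62e-06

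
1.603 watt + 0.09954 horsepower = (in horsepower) 0.1017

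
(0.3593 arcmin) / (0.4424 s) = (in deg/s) 0.01354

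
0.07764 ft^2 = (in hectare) 7.213e-07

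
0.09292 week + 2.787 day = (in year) 0.009418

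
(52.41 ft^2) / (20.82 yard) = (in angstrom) 2.558e+09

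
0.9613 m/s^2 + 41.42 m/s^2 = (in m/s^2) 42.38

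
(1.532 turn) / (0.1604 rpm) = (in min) 9.551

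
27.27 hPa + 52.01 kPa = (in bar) 0.5474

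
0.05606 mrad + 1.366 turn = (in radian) 8.583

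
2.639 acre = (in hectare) 1.068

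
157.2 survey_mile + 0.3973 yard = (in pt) 7.171e+08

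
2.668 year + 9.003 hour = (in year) 2.669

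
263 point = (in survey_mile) 5.765e-05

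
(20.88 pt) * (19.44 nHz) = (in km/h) 5.155e-10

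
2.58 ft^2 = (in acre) 5.923e-05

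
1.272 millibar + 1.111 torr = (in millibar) 2.753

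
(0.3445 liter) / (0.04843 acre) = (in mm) 0.001758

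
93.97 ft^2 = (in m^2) 8.73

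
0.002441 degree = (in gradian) 0.002712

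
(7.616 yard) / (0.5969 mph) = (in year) 8.276e-07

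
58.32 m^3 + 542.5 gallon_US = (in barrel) 379.7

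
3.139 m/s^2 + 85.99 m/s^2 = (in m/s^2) 89.13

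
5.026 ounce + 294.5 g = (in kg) 0.437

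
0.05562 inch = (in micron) 1413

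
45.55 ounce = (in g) 1291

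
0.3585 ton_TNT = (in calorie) 3.585e+08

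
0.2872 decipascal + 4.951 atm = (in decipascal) 5.017e+06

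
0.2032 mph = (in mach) 0.0002668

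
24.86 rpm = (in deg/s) 149.2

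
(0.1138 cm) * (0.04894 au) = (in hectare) 833.2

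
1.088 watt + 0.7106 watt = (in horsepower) 0.002412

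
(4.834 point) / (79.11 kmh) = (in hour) 2.156e-08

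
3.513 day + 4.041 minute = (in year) 0.009632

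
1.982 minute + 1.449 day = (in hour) 34.81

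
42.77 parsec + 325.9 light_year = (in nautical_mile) 2.377e+15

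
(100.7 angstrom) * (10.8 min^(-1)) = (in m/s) 1.813e-09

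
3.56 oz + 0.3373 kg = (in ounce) 15.46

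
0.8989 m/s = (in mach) 0.00264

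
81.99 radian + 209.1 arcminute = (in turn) 13.06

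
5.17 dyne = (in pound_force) 1.162e-05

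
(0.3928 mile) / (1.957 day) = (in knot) 0.007267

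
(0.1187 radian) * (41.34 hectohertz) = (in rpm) 4686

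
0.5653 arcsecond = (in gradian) 0.0001745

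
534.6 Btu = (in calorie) 1.348e+05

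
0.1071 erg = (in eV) 6.685e+10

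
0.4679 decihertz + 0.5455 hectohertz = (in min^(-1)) 3276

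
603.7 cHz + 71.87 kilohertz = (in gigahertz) 7.188e-05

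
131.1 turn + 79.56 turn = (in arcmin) 4.55e+06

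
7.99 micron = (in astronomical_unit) 5.341e-17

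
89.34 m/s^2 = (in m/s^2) 89.34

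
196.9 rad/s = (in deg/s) 1.128e+04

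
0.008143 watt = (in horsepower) 1.092e-05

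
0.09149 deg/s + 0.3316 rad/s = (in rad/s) 0.3332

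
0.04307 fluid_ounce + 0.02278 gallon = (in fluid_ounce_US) 2.959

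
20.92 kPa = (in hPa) 209.2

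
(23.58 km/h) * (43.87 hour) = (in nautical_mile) 558.6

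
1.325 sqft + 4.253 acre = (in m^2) 1.721e+04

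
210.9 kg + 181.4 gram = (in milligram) 2.111e+08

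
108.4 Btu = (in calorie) 2.733e+04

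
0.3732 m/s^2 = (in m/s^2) 0.3732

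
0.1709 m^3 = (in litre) 170.9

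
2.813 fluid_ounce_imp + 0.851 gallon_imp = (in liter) 3.949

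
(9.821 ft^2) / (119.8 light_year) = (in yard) 8.804e-19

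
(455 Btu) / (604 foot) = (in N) 2608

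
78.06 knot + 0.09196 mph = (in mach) 0.1181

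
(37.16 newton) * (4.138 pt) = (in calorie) 0.01297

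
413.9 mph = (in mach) 0.5434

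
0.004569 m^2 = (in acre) 1.129e-06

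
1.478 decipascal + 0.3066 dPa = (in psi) 2.588e-05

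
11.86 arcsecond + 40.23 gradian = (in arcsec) 1.304e+05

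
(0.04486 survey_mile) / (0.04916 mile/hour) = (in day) 0.03802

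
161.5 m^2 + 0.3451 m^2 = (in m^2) 161.8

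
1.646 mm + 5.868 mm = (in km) 7.514e-06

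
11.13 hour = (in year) 0.001271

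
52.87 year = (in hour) 4.631e+05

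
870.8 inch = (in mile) 0.01374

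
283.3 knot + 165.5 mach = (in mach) 165.9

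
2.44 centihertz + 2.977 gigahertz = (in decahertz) 2.977e+08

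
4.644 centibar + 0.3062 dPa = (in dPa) 4.644e+04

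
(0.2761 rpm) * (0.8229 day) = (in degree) 1.178e+05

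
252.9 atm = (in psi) 3717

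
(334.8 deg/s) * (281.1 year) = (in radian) 5.18e+10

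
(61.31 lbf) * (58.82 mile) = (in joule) 2.582e+07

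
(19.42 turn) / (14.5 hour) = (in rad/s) 0.002338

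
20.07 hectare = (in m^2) 2.007e+05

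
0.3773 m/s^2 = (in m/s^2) 0.3773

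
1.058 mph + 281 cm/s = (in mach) 0.009642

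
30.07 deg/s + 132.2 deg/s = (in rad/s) 2.832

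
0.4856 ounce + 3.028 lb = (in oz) 48.93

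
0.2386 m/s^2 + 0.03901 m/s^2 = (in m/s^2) 0.2776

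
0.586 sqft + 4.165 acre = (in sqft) 1.814e+05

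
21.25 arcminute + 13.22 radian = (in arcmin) 4.547e+04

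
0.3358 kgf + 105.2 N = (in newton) 108.5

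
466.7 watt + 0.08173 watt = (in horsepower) 0.626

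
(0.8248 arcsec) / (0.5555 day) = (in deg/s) 4.774e-09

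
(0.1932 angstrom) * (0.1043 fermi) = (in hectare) 2.015e-31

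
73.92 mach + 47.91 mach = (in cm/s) 4.148e+06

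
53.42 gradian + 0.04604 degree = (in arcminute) 2887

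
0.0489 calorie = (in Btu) 0.0001939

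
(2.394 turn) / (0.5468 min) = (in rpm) 4.378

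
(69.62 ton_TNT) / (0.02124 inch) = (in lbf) 1.214e+14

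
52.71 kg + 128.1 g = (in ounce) 1864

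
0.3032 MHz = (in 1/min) 1.819e+07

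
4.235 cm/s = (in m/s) 0.04235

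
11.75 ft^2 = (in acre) 0.0002697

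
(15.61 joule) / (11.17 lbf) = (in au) 2.1e-12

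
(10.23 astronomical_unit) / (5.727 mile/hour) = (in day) 6.919e+06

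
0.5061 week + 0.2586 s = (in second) 3.061e+05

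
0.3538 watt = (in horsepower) 0.0004745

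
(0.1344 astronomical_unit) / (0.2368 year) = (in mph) 6023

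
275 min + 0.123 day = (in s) 2.713e+04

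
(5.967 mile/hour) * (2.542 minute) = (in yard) 444.9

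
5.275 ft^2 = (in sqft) 5.275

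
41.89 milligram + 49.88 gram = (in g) 49.92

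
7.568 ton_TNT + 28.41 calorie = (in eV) 1.976e+29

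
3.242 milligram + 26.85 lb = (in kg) 12.18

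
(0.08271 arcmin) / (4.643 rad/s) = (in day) 5.998e-11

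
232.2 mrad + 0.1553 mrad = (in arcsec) 4.793e+04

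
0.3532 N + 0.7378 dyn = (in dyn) 3.532e+04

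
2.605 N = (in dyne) 2.605e+05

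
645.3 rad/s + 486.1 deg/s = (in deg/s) 3.746e+04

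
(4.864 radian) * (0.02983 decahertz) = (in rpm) 13.86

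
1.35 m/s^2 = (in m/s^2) 1.35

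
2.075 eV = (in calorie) 7.946e-20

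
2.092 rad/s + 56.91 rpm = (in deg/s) 461.3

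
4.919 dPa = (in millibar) 0.004919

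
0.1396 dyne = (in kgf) 1.424e-07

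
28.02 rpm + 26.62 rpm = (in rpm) 54.64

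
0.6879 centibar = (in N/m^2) 687.9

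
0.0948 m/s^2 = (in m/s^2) 0.0948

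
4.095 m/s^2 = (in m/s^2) 4.095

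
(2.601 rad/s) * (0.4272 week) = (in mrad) 6.72e+08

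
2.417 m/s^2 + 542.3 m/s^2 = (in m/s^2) 544.7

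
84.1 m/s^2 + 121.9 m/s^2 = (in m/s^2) 206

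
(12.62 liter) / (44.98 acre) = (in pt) 0.0001965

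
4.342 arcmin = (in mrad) 1.263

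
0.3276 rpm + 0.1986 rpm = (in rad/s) 0.0551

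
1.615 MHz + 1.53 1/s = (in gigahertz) 0.001615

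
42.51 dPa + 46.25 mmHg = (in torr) 46.28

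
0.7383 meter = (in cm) 73.83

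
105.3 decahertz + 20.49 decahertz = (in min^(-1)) 7.547e+04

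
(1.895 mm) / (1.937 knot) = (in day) 2.201e-08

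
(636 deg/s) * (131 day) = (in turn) 2e+07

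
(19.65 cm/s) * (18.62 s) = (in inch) 144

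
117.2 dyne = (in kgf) 0.0001195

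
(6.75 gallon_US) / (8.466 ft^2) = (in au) 2.172e-13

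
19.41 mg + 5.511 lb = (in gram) 2500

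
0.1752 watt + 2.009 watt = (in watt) 2.184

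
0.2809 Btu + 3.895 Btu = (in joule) 4406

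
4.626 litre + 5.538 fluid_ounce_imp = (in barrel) 0.03009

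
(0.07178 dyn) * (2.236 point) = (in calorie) 1.353e-10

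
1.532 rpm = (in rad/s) 0.1604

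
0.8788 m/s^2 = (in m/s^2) 0.8788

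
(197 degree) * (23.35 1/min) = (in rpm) 12.78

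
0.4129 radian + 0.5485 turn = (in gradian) 245.7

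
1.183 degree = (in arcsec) 4259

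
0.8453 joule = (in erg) 8.453e+06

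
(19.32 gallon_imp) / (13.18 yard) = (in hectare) 7.288e-07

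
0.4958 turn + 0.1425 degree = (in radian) 3.118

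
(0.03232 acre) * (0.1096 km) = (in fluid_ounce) 4.847e+08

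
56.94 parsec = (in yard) 1.921e+18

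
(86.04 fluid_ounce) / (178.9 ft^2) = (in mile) 9.513e-08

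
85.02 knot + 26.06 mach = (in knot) 1.733e+04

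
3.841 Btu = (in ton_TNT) 9.686e-07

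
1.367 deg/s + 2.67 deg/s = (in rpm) 0.6728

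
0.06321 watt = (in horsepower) 8.477e-05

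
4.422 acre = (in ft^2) 1.926e+05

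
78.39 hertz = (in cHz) 7839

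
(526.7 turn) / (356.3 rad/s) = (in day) 0.0001075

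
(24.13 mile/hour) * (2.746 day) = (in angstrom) 2.559e+16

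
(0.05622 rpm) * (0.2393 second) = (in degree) 0.08072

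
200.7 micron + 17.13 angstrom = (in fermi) 2.007e+11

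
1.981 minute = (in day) 0.001376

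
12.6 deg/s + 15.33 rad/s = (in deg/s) 890.9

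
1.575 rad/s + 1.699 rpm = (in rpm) 16.74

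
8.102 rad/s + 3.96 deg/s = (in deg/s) 468.2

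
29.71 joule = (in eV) 1.854e+20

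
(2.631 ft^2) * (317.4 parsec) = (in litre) 2.394e+21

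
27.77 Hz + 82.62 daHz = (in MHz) 0.000854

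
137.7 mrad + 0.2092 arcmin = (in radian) 0.1378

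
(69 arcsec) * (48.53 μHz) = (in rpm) 1.55e-07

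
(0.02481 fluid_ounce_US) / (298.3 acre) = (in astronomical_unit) 4.063e-24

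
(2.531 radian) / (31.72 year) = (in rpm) 2.416e-08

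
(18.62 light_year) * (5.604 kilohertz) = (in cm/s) 9.872e+22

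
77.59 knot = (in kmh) 143.7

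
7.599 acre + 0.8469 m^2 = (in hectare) 3.075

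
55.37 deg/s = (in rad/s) 0.9664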